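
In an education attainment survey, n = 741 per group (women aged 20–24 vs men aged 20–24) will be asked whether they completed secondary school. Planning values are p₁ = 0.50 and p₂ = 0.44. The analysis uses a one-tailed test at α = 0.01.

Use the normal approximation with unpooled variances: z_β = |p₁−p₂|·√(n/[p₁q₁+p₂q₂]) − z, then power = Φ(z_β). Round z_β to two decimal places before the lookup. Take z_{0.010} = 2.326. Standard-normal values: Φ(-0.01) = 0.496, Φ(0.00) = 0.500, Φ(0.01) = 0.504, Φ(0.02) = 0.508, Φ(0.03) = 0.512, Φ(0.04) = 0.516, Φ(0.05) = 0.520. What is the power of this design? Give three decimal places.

Power ≈ 0.496

z_β = |p₁−p₂|·√(n/[p₁q₁+p₂q₂]) − z_α
    = 0.06 · √(741/0.4964) − 2.326
    = 0.06 · 38.6361 − 2.326
    = 2.3182 − 2.326 = -0.0078 → -0.01
Power = Φ(-0.01) = 0.496.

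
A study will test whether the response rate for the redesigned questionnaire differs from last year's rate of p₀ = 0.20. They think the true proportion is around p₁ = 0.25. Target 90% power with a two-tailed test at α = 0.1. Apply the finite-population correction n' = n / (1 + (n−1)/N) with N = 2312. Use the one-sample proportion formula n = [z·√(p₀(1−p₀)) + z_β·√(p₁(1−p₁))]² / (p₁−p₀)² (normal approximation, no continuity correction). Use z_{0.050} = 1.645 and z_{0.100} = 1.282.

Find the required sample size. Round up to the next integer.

n = [z_{α/2}·√(p₀q₀) + z_β·√(p₁q₁)]² / (p₁ − p₀)²
  = [1.645·√(0.20·0.80) + 1.282·√(0.25·0.75)]² / (0.05)²
  = [1.645·0.4000 + 1.282·0.4330]² / 0.0025
  = [1.2131]² / 0.0025
  = 588.67
Finite-population correction (N = 2312): 588.67 / (1 + (588.67 − 1)/2312) = 469.36.
Round up → n = 470.

n = 470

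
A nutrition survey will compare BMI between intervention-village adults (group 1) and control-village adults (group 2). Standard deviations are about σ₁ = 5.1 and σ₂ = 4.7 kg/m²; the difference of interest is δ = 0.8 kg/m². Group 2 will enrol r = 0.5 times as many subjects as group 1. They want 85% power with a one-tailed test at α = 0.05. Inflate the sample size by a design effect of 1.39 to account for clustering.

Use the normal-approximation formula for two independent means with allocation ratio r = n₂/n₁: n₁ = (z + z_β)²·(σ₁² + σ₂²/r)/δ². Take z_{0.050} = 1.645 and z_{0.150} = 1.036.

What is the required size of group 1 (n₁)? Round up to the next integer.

n₁ = 1096

n₁ = (z_α + z_β)² · (σ₁² + σ₂²/r) / δ²
   = (1.645 + 1.036)² · (5.1² + 4.7²/0.5) / 0.8²
   = 7.1878 · (26.01 + 44.18) / 0.64
   = 7.1878 · 70.19 / 0.64
   = 788.30
Design effect: 1.39 × 788.30 = 1095.73.
Round up → n₁ = 1096; n₂ = r·n₁ = 0.5 × 1096 = 548.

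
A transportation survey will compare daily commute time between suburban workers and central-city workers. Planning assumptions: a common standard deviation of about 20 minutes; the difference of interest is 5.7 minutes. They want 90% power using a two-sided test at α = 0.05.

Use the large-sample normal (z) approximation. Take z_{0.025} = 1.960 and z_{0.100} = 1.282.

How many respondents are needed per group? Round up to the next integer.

n = 259 per group

n = (z_{α/2} + z_β)² · (σ₁² + σ₂²) / δ²
  = (1.960 + 1.282)² · (2·20² = 800) / 5.7²
  = 10.5106 · 800 / 32.49
  = 258.80
Round up → n = 259 per group.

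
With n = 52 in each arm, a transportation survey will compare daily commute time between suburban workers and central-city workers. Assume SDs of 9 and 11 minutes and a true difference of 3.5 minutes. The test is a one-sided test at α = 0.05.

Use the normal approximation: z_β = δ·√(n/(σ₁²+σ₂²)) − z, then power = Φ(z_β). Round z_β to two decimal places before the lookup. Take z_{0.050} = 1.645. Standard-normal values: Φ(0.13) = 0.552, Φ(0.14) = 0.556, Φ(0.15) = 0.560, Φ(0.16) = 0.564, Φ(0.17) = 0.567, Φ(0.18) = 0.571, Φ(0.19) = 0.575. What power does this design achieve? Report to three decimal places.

z_β = δ·√(n/(σ₁²+σ₂²)) − z_α
    = 3.5 · √(52/202) − 1.645
    = 3.5 · 0.50737 − 1.645
    = 1.7758 − 1.645 = 0.1308 → 0.13
Power = Φ(0.13) = 0.552.

Power ≈ 0.552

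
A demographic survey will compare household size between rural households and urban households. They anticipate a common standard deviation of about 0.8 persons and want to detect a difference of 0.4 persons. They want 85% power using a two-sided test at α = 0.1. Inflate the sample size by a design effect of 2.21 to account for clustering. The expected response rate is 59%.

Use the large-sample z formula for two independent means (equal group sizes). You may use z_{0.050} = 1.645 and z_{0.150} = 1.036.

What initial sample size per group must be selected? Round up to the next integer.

n = 216 per group

n = (z_{α/2} + z_β)² · (σ₁² + σ₂²) / δ²
  = (1.645 + 1.036)² · (2·0.8² = 1.28) / 0.4²
  = 7.1878 · 1.28 / 0.16
  = 57.50
Design effect: 2.21 × 57.50 = 127.08.
Adjust for 59% response: 127.08 / 0.59 = 215.39.
Round up → n = 216 per group.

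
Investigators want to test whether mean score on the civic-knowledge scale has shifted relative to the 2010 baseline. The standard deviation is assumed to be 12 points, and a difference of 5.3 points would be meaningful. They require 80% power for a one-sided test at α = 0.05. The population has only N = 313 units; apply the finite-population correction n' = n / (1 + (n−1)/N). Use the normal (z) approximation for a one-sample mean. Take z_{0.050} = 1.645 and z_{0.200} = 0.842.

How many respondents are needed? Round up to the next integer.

n = 29

n = (z_α + z_β)² · σ² / δ²
  = (1.645 + 0.842)² · 12² / 5.3²
  = 6.1852 · 144 / 28.09
  = 31.71
Finite-population correction (N = 313): 31.71 / (1 + (31.71 − 1)/313) = 28.87.
Round up → n = 29.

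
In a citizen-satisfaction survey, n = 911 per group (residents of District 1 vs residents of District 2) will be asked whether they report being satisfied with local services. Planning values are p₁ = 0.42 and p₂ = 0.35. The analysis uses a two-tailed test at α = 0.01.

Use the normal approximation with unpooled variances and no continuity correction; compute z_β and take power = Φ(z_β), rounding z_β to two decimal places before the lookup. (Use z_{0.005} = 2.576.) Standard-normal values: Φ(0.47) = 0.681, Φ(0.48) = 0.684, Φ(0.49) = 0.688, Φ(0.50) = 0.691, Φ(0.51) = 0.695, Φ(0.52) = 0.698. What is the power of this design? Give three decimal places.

z_β = |p₁−p₂|·√(n/[p₁q₁+p₂q₂]) − z_{α/2}
    = 0.07 · √(911/0.4711) − 2.576
    = 0.07 · 43.9747 − 2.576
    = 3.0782 − 2.576 = 0.5022 → 0.50
Power = Φ(0.50) = 0.691.

Power ≈ 0.691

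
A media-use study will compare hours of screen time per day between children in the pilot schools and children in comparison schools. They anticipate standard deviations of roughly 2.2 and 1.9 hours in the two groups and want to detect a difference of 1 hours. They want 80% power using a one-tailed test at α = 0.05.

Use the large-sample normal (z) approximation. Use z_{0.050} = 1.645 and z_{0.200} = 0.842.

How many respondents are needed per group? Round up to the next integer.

n = 53 per group

n = (z_α + z_β)² · (σ₁² + σ₂²) / δ²
  = (1.645 + 0.842)² · (2.2² + 1.9² = 8.45) / 1²
  = 6.1852 · 8.45 / 1
  = 52.26
Round up → n = 53 per group.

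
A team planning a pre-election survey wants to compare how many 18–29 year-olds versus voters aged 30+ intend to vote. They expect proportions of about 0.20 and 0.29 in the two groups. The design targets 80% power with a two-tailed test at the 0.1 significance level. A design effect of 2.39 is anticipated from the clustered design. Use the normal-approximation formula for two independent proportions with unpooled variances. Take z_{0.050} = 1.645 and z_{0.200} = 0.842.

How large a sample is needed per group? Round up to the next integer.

n = 668 per group

n = (z_{α/2} + z_β)² · [p₁(1−p₁) + p₂(1−p₂)] / (p₁ − p₂)²
  = (1.645 + 0.842)² · (0.20·0.80 + 0.29·0.71) / (-0.09)²
  = (2.487)² · (0.1600 + 0.2059) / 0.0081
  = 6.1852 · 0.3659 / 0.0081
  = 279.40
Design effect: 2.39 × 279.40 = 667.77.
Round up → n = 668 per group.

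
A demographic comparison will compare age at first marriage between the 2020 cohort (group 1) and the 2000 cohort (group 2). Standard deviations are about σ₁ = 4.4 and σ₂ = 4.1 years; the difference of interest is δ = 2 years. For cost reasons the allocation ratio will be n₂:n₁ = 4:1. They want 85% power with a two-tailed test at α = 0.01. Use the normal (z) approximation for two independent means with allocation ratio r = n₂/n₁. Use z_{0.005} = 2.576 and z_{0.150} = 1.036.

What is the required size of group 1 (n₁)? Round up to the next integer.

n₁ = (z_{α/2} + z_β)² · (σ₁² + σ₂²/r) / δ²
   = (2.576 + 1.036)² · (4.4² + 4.1²/4) / 2²
   = 13.0465 · (19.36 + 4.2025) / 4
   = 13.0465 · 23.5625 / 4
   = 76.85
Round up → n₁ = 77; n₂ = r·n₁ = 4 × 77 = 308.

n₁ = 77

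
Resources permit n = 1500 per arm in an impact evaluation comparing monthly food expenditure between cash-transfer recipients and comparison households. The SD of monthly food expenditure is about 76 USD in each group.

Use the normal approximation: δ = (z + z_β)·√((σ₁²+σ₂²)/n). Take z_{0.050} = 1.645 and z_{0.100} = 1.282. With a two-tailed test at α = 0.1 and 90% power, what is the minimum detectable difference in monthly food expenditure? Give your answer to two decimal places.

Minimum detectable difference ≈ 8.12 USD

δ = (z_{α/2} + z_β) · √((σ₁²+σ₂²)/n)
  = (1.645 + 1.282) · √(11552/1500)
  = 2.927 · √7.7013
  = 2.927 · 2.7751
  = 8.1228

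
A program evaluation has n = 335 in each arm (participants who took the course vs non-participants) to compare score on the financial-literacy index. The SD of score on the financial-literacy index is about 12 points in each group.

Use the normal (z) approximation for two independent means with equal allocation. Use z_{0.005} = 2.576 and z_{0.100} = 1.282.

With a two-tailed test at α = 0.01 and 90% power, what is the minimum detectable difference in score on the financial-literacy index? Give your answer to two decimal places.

δ = (z_{α/2} + z_β) · √((σ₁²+σ₂²)/n)
  = (2.576 + 1.282) · √(288/335)
  = 3.858 · √0.8597
  = 3.858 · 0.9272
  = 3.5771

Minimum detectable difference ≈ 3.58 points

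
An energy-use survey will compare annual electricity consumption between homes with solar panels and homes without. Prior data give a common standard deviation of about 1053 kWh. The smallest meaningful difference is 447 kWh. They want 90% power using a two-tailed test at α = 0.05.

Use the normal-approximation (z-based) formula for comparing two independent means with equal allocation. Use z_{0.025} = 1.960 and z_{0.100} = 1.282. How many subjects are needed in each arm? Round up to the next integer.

n = (z_{α/2} + z_β)² · (σ₁² + σ₂²) / δ²
  = (1.960 + 1.282)² · (2·1053² = 2217618) / 447²
  = 10.5106 · 2217618 / 199809
  = 116.65
Round up → n = 117 per group.

n = 117 per group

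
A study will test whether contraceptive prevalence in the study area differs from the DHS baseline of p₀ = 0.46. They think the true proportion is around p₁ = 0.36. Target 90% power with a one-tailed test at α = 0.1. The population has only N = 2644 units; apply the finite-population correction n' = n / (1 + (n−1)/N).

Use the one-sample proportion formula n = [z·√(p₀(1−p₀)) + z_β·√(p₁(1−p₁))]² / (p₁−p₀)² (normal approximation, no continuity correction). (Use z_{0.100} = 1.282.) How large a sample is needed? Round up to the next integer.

n = 149

n = [z_α·√(p₀q₀) + z_β·√(p₁q₁)]² / (p₁ − p₀)²
  = [1.282·√(0.46·0.54) + 1.282·√(0.36·0.64)]² / (-0.10)²
  = [1.282·0.4984 + 1.282·0.4800]² / 0.0100
  = [1.2543]² / 0.0100
  = 157.33
Finite-population correction (N = 2644): 157.33 / (1 + (157.33 − 1)/2644) = 148.55.
Round up → n = 149.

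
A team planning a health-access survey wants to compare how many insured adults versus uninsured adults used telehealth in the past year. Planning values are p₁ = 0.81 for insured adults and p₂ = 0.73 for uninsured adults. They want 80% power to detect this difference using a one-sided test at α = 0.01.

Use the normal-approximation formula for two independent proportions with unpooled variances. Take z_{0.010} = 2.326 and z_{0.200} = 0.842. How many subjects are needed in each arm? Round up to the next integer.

n = (z_α + z_β)² · [p₁(1−p₁) + p₂(1−p₂)] / (p₁ − p₂)²
  = (2.326 + 0.842)² · (0.81·0.19 + 0.73·0.27) / (0.08)²
  = (3.168)² · (0.1539 + 0.1971) / 0.0064
  = 10.0362 · 0.3510 / 0.0064
  = 550.42
Round up → n = 551 per group.

n = 551 per group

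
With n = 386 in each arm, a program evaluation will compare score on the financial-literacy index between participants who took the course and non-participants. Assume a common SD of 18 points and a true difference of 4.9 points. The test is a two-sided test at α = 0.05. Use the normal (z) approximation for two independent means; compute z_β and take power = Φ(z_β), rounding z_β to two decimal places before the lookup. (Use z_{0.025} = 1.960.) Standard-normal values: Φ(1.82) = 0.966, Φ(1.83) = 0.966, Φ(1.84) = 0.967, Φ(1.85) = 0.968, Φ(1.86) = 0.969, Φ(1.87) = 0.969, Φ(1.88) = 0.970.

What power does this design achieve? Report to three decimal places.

Power ≈ 0.966

z_β = δ·√(n/(σ₁²+σ₂²)) − z_{α/2}
    = 4.9 · √(386/648) − 1.960
    = 4.9 · 0.77180 − 1.960
    = 3.7818 − 1.960 = 1.8218 → 1.82
Power = Φ(1.82) = 0.966.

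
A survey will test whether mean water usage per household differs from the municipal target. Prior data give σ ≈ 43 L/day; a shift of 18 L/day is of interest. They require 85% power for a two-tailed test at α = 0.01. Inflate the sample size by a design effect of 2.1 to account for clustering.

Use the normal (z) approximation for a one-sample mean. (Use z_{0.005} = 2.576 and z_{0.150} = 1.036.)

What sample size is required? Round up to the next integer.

n = 157

n = (z_{α/2} + z_β)² · σ² / δ²
  = (2.576 + 1.036)² · 43² / 18²
  = 13.0465 · 1849 / 324
  = 74.45
Design effect: 2.1 × 74.45 = 156.35.
Round up → n = 157.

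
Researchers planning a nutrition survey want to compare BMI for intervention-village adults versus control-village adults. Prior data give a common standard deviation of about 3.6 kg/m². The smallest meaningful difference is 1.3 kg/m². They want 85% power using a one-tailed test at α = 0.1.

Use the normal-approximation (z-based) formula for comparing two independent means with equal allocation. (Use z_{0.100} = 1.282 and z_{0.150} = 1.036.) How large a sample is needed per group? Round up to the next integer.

n = (z_α + z_β)² · (σ₁² + σ₂²) / δ²
  = (1.282 + 1.036)² · (2·3.6² = 25.92) / 1.3²
  = 5.3731 · 25.92 / 1.69
  = 82.41
Round up → n = 83 per group.

n = 83 per group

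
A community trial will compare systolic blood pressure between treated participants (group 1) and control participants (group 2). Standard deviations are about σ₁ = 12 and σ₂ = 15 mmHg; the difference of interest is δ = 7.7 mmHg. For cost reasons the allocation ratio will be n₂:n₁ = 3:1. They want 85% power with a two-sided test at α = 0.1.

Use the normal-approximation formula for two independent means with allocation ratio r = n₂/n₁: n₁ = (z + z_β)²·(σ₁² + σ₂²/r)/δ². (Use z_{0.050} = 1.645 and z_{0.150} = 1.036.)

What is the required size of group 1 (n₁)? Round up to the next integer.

n₁ = (z_{α/2} + z_β)² · (σ₁² + σ₂²/r) / δ²
   = (1.645 + 1.036)² · (12² + 15²/3) / 7.7²
   = 7.1878 · (144 + 75) / 59.29
   = 7.1878 · 219 / 59.29
   = 26.55
Round up → n₁ = 27; n₂ = r·n₁ = 3 × 27 = 81.

n₁ = 27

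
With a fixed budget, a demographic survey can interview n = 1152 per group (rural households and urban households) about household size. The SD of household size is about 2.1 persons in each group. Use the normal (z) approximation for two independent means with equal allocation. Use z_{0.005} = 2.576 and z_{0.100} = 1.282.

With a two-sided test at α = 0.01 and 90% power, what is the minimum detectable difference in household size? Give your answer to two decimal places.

δ = (z_{α/2} + z_β) · √((σ₁²+σ₂²)/n)
  = (2.576 + 1.282) · √(8.82/1152)
  = 3.858 · √0.00766
  = 3.858 · 0.0875
  = 0.3376

Minimum detectable difference ≈ 0.34 persons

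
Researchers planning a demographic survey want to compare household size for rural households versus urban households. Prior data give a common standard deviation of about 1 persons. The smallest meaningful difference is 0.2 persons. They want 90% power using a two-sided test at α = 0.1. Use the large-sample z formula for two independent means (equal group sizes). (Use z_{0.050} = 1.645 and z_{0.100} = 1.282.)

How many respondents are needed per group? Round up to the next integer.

n = (z_{α/2} + z_β)² · (σ₁² + σ₂²) / δ²
  = (1.645 + 1.282)² · (2·1² = 2) / 0.2²
  = 8.5673 · 2 / 0.04
  = 428.37
Round up → n = 429 per group.

n = 429 per group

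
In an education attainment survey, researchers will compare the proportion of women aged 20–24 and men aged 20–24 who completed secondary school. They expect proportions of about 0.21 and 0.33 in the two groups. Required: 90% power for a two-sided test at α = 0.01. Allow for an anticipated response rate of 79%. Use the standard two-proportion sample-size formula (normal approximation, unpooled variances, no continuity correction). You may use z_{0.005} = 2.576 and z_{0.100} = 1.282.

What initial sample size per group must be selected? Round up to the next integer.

n = (z_{α/2} + z_β)² · [p₁(1−p₁) + p₂(1−p₂)] / (p₁ − p₂)²
  = (2.576 + 1.282)² · (0.21·0.79 + 0.33·0.67) / (-0.12)²
  = (3.858)² · (0.1659 + 0.2211) / 0.0144
  = 14.8842 · 0.3870 / 0.0144
  = 400.01
Adjust for 79% response: 400.01 / 0.79 = 506.34.
Round up → n = 507 per group.

n = 507 per group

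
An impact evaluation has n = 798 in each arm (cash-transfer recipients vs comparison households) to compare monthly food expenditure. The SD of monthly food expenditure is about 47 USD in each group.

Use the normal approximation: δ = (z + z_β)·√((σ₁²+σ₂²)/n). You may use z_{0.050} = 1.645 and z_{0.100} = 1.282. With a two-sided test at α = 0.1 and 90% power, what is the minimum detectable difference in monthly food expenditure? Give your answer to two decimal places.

δ = (z_{α/2} + z_β) · √((σ₁²+σ₂²)/n)
  = (1.645 + 1.282) · √(4418/798)
  = 2.927 · √5.5363
  = 2.927 · 2.3529
  = 6.8871

Minimum detectable difference ≈ 6.89 USD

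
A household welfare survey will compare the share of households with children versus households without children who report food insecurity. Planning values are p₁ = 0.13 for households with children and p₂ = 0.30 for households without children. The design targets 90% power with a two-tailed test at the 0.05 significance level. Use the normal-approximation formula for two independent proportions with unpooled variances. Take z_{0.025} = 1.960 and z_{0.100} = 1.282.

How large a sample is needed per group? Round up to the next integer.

n = 118 per group

n = (z_{α/2} + z_β)² · [p₁(1−p₁) + p₂(1−p₂)] / (p₁ − p₂)²
  = (1.960 + 1.282)² · (0.13·0.87 + 0.30·0.70) / (-0.17)²
  = (3.242)² · (0.1131 + 0.2100) / 0.0289
  = 10.5106 · 0.3231 / 0.0289
  = 117.51
Round up → n = 118 per group.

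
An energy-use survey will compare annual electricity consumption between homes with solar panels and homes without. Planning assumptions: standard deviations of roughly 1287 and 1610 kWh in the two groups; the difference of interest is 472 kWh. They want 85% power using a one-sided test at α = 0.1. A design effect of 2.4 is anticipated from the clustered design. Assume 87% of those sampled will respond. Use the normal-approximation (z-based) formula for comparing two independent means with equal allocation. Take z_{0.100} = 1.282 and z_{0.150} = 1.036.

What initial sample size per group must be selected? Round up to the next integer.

n = (z_α + z_β)² · (σ₁² + σ₂²) / δ²
  = (1.282 + 1.036)² · (1287² + 1610² = 4248469) / 472²
  = 5.3731 · 4248469 / 222784
  = 102.46
Design effect: 2.4 × 102.46 = 245.92.
Adjust for 87% response: 245.92 / 0.87 = 282.66.
Round up → n = 283 per group.

n = 283 per group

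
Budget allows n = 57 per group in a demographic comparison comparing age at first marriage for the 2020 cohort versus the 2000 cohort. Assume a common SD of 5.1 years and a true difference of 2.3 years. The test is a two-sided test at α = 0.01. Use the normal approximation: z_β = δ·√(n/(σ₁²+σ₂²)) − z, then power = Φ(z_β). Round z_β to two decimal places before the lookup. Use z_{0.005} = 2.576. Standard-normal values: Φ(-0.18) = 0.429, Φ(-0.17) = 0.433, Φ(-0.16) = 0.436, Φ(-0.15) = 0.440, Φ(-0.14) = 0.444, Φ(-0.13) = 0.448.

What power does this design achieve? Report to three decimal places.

z_β = δ·√(n/(σ₁²+σ₂²)) − z_{α/2}
    = 2.3 · √(57/52.02) − 2.576
    = 2.3 · 1.04677 − 2.576
    = 2.4076 − 2.576 = -0.1684 → -0.17
Power = Φ(-0.17) = 0.433.

Power ≈ 0.433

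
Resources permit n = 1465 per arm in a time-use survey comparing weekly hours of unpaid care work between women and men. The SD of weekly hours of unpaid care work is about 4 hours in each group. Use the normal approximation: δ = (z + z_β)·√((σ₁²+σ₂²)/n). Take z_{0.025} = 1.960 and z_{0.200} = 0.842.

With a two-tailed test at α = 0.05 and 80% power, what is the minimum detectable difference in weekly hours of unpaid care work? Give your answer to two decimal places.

δ = (z_{α/2} + z_β) · √((σ₁²+σ₂²)/n)
  = (1.960 + 0.842) · √(32/1465)
  = 2.802 · √0.02184
  = 2.802 · 0.1478
  = 0.4141

Minimum detectable difference ≈ 0.41 hours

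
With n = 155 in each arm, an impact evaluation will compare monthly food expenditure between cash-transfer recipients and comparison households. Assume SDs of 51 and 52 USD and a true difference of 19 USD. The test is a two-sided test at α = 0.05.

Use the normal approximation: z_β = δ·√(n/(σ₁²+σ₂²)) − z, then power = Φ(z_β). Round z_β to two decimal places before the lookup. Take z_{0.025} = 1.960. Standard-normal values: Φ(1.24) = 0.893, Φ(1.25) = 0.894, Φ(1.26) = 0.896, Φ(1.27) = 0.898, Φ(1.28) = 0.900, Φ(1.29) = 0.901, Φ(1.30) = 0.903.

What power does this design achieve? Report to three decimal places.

Power ≈ 0.901

z_β = δ·√(n/(σ₁²+σ₂²)) − z_{α/2}
    = 19 · √(155/5305) − 1.960
    = 19 · 0.17093 − 1.960
    = 3.2477 − 1.960 = 1.2877 → 1.29
Power = Φ(1.29) = 0.901.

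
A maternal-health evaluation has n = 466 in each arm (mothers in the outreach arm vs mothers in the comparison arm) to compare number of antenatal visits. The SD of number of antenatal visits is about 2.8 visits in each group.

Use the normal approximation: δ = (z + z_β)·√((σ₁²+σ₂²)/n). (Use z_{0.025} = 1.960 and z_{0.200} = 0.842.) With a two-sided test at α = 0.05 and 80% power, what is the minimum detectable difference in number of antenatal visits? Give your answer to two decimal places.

Minimum detectable difference ≈ 0.51 visits

δ = (z_{α/2} + z_β) · √((σ₁²+σ₂²)/n)
  = (1.960 + 0.842) · √(15.68/466)
  = 2.802 · √0.03365
  = 2.802 · 0.1834
  = 0.5140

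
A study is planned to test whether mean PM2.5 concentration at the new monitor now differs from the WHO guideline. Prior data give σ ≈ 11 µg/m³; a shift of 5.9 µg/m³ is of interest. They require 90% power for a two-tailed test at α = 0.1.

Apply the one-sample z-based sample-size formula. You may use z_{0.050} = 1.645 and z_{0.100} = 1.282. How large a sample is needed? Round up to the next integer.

n = 30

n = (z_{α/2} + z_β)² · σ² / δ²
  = (1.645 + 1.282)² · 11² / 5.9²
  = 8.5673 · 121 / 34.81
  = 29.78
Round up → n = 30.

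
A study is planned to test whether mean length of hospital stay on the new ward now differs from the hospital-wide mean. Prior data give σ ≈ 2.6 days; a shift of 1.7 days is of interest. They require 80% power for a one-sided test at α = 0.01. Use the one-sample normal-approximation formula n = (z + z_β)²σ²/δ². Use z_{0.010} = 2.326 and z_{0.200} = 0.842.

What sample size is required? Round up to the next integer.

n = 24

n = (z_α + z_β)² · σ² / δ²
  = (2.326 + 0.842)² · 2.6² / 1.7²
  = 10.0362 · 6.76 / 2.89
  = 23.48
Round up → n = 24.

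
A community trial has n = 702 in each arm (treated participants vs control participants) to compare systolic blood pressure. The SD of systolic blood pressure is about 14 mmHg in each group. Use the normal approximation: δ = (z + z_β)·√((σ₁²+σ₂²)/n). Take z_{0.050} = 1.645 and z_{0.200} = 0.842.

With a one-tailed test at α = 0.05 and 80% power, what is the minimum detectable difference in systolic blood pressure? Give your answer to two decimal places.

Minimum detectable difference ≈ 1.86 mmHg

δ = (z_α + z_β) · √((σ₁²+σ₂²)/n)
  = (1.645 + 0.842) · √(392/702)
  = 2.487 · √0.5584
  = 2.487 · 0.7473
  = 1.8584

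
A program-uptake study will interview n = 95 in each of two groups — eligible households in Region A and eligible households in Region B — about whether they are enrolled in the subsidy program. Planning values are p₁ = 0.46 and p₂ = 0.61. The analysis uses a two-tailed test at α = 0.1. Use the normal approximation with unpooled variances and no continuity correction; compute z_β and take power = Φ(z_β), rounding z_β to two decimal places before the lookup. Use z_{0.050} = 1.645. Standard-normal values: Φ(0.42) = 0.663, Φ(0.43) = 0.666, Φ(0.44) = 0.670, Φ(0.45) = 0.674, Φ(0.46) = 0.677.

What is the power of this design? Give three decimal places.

z_β = |p₁−p₂|·√(n/[p₁q₁+p₂q₂]) − z_{α/2}
    = 0.15 · √(95/0.4863) − 1.645
    = 0.15 · 13.9769 − 1.645
    = 2.0965 − 1.645 = 0.4515 → 0.45
Power = Φ(0.45) = 0.674.

Power ≈ 0.674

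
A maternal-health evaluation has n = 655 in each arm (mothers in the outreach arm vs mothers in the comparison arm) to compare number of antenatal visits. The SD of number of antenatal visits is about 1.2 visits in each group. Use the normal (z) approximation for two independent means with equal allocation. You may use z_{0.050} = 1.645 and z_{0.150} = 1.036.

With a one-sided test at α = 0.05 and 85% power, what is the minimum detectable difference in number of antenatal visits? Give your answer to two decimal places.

δ = (z_α + z_β) · √((σ₁²+σ₂²)/n)
  = (1.645 + 1.036) · √(2.88/655)
  = 2.681 · √0.0044
  = 2.681 · 0.0663
  = 0.1778

Minimum detectable difference ≈ 0.18 visits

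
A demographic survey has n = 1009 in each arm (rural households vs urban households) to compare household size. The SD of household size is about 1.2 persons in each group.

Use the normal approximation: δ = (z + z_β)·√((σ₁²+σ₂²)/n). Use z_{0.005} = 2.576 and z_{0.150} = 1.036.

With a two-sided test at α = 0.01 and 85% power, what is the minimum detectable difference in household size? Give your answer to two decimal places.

δ = (z_{α/2} + z_β) · √((σ₁²+σ₂²)/n)
  = (2.576 + 1.036) · √(2.88/1009)
  = 3.612 · √0.00285
  = 3.612 · 0.0534
  = 0.1930

Minimum detectable difference ≈ 0.19 persons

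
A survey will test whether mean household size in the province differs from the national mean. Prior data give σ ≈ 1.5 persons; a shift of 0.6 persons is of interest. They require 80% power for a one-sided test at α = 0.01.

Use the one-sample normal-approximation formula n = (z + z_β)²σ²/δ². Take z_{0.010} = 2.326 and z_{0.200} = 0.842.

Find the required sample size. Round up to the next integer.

n = 63

n = (z_α + z_β)² · σ² / δ²
  = (2.326 + 0.842)² · 1.5² / 0.6²
  = 10.0362 · 2.25 / 0.36
  = 62.73
Round up → n = 63.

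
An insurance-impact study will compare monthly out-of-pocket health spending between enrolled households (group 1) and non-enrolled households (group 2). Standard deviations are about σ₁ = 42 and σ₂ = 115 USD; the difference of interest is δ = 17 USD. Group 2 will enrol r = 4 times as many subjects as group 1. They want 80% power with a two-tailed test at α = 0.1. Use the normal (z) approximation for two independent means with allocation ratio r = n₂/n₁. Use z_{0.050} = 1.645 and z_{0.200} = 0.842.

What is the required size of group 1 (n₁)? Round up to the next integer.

n₁ = (z_{α/2} + z_β)² · (σ₁² + σ₂²/r) / δ²
   = (1.645 + 0.842)² · (42² + 115²/4) / 17²
   = 6.1852 · (1764 + 3306.2) / 289
   = 6.1852 · 5070.2 / 289
   = 108.51
Round up → n₁ = 109; n₂ = r·n₁ = 4 × 109 = 436.

n₁ = 109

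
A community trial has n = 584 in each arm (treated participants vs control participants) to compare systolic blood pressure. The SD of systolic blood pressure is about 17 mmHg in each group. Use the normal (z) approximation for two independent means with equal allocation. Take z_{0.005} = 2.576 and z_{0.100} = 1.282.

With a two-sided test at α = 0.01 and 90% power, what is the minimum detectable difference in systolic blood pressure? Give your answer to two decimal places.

Minimum detectable difference ≈ 3.84 mmHg

δ = (z_{α/2} + z_β) · √((σ₁²+σ₂²)/n)
  = (2.576 + 1.282) · √(578/584)
  = 3.858 · √0.98973
  = 3.858 · 0.9948
  = 3.8381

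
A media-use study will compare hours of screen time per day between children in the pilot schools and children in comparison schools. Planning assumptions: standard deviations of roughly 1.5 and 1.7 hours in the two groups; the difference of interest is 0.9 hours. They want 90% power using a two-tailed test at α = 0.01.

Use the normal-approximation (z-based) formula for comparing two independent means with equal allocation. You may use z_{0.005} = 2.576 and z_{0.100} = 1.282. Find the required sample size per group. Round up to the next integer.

n = (z_{α/2} + z_β)² · (σ₁² + σ₂²) / δ²
  = (2.576 + 1.282)² · (1.5² + 1.7² = 5.14) / 0.9²
  = 14.8842 · 5.14 / 0.81
  = 94.45
Round up → n = 95 per group.

n = 95 per group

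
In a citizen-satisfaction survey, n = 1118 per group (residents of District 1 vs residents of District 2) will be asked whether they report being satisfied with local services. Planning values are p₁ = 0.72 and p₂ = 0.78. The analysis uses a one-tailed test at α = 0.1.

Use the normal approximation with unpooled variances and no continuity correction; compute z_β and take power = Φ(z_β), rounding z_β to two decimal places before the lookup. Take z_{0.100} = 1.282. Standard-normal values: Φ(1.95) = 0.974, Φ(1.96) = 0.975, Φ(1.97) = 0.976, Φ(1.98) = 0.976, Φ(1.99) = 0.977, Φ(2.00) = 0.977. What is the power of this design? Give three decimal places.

z_β = |p₁−p₂|·√(n/[p₁q₁+p₂q₂]) − z_α
    = 0.06 · √(1118/0.3732) − 1.282
    = 0.06 · 54.7331 − 1.282
    = 3.2840 − 1.282 = 2.0020 → 2.00
Power = Φ(2.00) = 0.977.

Power ≈ 0.977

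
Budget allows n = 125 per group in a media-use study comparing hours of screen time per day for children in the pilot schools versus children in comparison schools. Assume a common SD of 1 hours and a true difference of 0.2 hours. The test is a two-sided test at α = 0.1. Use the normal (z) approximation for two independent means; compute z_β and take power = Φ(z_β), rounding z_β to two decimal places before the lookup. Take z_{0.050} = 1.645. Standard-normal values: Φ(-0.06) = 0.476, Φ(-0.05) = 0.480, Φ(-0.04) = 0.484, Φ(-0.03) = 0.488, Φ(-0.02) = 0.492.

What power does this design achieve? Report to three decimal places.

z_β = δ·√(n/(σ₁²+σ₂²)) − z_{α/2}
    = 0.2 · √(125/2) − 1.645
    = 0.2 · 7.90569 − 1.645
    = 1.5811 − 1.645 = -0.0639 → -0.06
Power = Φ(-0.06) = 0.476.

Power ≈ 0.476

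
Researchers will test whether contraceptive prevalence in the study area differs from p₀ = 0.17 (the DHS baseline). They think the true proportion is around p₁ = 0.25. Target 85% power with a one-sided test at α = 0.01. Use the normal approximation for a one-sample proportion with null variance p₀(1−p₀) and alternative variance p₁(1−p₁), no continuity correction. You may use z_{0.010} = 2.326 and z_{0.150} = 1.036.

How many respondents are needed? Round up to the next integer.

n = 274

n = [z_α·√(p₀q₀) + z_β·√(p₁q₁)]² / (p₁ − p₀)²
  = [2.326·√(0.17·0.83) + 1.036·√(0.25·0.75)]² / (0.08)²
  = [2.326·0.3756 + 1.036·0.4330]² / 0.0064
  = [1.3223]² / 0.0064
  = 273.21
Round up → n = 274.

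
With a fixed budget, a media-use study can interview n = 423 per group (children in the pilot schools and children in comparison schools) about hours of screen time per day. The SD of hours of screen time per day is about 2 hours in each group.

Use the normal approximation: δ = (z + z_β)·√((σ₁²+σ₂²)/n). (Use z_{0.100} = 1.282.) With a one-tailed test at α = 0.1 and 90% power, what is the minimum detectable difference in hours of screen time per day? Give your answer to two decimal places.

Minimum detectable difference ≈ 0.35 hours

δ = (z_α + z_β) · √((σ₁²+σ₂²)/n)
  = (1.282 + 1.282) · √(8/423)
  = 2.564 · √0.01891
  = 2.564 · 0.1375
  = 0.3526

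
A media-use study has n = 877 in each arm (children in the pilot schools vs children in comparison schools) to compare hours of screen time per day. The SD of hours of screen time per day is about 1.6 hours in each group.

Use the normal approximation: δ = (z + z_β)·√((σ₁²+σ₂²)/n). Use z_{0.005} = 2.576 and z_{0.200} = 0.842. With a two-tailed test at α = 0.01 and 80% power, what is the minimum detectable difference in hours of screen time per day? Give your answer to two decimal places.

δ = (z_{α/2} + z_β) · √((σ₁²+σ₂²)/n)
  = (2.576 + 0.842) · √(5.12/877)
  = 3.418 · √0.00584
  = 3.418 · 0.0764
  = 0.2612

Minimum detectable difference ≈ 0.26 hours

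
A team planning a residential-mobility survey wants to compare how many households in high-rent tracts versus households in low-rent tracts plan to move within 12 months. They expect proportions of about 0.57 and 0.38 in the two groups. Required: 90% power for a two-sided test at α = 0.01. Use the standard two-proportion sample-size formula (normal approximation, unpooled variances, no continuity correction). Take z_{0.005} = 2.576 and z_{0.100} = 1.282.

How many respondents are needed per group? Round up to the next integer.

n = 199 per group

n = (z_{α/2} + z_β)² · [p₁(1−p₁) + p₂(1−p₂)] / (p₁ − p₂)²
  = (2.576 + 1.282)² · (0.57·0.43 + 0.38·0.62) / (0.19)²
  = (3.858)² · (0.2451 + 0.2356) / 0.0361
  = 14.8842 · 0.4807 / 0.0361
  = 198.19
Round up → n = 199 per group.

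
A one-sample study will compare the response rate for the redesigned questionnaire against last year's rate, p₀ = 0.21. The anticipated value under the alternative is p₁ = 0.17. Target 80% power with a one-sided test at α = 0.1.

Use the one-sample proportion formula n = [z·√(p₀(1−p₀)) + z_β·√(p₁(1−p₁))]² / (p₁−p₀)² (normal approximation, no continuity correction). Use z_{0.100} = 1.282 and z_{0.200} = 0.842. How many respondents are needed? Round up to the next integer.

n = [z_α·√(p₀q₀) + z_β·√(p₁q₁)]² / (p₁ − p₀)²
  = [1.282·√(0.21·0.79) + 0.842·√(0.17·0.83)]² / (-0.04)²
  = [1.282·0.4073 + 0.842·0.3756]² / 0.0016
  = [0.8385]² / 0.0016
  = 439.38
Round up → n = 440.

n = 440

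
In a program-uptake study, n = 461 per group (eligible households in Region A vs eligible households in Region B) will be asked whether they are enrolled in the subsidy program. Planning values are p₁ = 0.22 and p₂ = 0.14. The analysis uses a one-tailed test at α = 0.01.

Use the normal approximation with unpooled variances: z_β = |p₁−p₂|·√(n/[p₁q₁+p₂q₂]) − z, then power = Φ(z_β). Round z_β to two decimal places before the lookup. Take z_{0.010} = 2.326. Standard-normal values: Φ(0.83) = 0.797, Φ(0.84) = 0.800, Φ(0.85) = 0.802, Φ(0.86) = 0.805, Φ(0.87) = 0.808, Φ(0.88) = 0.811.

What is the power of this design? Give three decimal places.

Power ≈ 0.802

z_β = |p₁−p₂|·√(n/[p₁q₁+p₂q₂]) − z_α
    = 0.08 · √(461/0.2920) − 2.326
    = 0.08 · 39.7337 − 2.326
    = 3.1787 − 2.326 = 0.8527 → 0.85
Power = Φ(0.85) = 0.802.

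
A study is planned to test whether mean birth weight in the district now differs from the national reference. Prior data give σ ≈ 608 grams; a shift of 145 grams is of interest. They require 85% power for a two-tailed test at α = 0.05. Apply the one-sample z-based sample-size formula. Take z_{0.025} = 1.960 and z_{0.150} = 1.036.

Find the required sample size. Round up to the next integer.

n = 158

n = (z_{α/2} + z_β)² · σ² / δ²
  = (1.960 + 1.036)² · 608² / 145²
  = 8.9760 · 369664 / 21025
  = 157.82
Round up → n = 158.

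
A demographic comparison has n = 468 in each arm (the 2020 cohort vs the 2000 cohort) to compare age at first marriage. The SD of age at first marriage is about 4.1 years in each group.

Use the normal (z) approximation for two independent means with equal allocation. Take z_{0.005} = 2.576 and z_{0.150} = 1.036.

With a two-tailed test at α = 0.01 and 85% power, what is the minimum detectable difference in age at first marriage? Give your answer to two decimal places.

Minimum detectable difference ≈ 0.97 years

δ = (z_{α/2} + z_β) · √((σ₁²+σ₂²)/n)
  = (2.576 + 1.036) · √(33.62/468)
  = 3.612 · √0.07184
  = 3.612 · 0.2680
  = 0.9681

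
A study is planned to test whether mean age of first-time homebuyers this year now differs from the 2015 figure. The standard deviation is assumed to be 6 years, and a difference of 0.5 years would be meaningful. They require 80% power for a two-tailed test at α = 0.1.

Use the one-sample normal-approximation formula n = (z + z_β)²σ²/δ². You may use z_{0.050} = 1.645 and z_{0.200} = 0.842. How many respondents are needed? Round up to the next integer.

n = (z_{α/2} + z_β)² · σ² / δ²
  = (1.645 + 0.842)² · 6² / 0.5²
  = 6.1852 · 36 / 0.25
  = 890.66
Round up → n = 891.

n = 891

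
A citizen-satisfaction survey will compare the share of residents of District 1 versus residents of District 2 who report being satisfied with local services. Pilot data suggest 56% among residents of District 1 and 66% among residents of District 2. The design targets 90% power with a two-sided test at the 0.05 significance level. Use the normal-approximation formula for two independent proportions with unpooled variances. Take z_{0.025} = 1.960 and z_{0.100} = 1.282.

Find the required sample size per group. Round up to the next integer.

n = 495 per group

n = (z_{α/2} + z_β)² · [p₁(1−p₁) + p₂(1−p₂)] / (p₁ − p₂)²
  = (1.960 + 1.282)² · (0.56·0.44 + 0.66·0.34) / (-0.10)²
  = (3.242)² · (0.2464 + 0.2244) / 0.0100
  = 10.5106 · 0.4708 / 0.0100
  = 494.84
Round up → n = 495 per group.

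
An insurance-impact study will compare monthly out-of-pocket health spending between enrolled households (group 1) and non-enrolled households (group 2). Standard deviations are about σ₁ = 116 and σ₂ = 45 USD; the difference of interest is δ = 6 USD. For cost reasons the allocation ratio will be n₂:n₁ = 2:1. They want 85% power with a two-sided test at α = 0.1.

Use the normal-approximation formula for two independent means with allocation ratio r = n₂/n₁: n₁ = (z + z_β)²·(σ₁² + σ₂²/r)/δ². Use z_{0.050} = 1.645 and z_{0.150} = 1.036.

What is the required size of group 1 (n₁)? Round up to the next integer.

n₁ = (z_{α/2} + z_β)² · (σ₁² + σ₂²/r) / δ²
   = (1.645 + 1.036)² · (116² + 45²/2) / 6²
   = 7.1878 · (13456 + 1012.5) / 36
   = 7.1878 · 14468.5 / 36
   = 2888.78
Round up → n₁ = 2889; n₂ = r·n₁ = 2 × 2889 = 5778.

n₁ = 2889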